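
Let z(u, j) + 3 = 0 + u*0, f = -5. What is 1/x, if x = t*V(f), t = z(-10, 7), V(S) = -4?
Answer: 1/12 ≈ 0.083333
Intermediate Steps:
z(u, j) = -3 (z(u, j) = -3 + (0 + u*0) = -3 + (0 + 0) = -3 + 0 = -3)
t = -3
x = 12 (x = -3*(-4) = 12)
1/x = 1/12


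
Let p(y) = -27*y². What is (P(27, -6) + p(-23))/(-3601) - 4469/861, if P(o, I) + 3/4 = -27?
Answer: -367933/302484 ≈ -1.2164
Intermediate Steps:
P(o, I) = -111/4 (P(o, I) = -¾ - 27 = -111/4)
(P(27, -6) + p(-23))/(-3601) - 4469/861 = (-111/4 - 27*(-23)²)/(-3601) - 4469/861 = (-111/4 - 27*529)*(-1/3601) - 4469*1/861 = (-111/4 - 14283)*(-1/3601) - 109/21 = -57243/4*(-1/3601) - 109/21 = 57243/14404 - 109/21 = -367933/302484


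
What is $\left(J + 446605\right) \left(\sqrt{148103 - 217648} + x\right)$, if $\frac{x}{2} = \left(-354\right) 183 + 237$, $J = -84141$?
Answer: $-46790477760 + 362464 i \sqrt{69545} \approx -4.679 \cdot 10^{10} + 9.5587 \cdot 10^{7} i$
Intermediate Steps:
$x = -129090$ ($x = 2 \left(\left(-354\right) 183 + 237\right) = 2 \left(-64782 + 237\right) = 2 \left(-64545\right) = -129090$)
$\left(J + 446605\right) \left(\sqrt{148103 - 217648} + x\right) = \left(-84141 + 446605\right) \left(\sqrt{148103 - 217648} - 129090\right) = 362464 \left(\sqrt{-69545} - 129090\right) = 362464 \left(i \sqrt{69545} - 129090\right) = 362464 \left(-129090 + i \sqrt{69545}\right) = -46790477760 + 362464 i \sqrt{69545}$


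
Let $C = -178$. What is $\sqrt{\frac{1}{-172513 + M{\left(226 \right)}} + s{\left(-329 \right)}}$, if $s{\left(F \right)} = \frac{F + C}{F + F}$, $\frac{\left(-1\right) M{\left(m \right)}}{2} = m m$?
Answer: $\frac{\sqrt{25167405363376290}}{180729570} \approx 0.87779$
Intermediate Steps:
$M{\left(m \right)} = - 2 m^{2}$ ($M{\left(m \right)} = - 2 m m = - 2 m^{2}$)
$s{\left(F \right)} = \frac{-178 + F}{2 F}$ ($s{\left(F \right)} = \frac{F - 178}{F + F} = \frac{-178 + F}{2 F}$)
$\sqrt{\frac{1}{-172513 + M{\left(226 \right)}} + s{\left(-329 \right)}} = \sqrt{\frac{1}{-172513 - 2 \cdot 226^{2}} + \frac{-178 - 329}{2 \left(-329\right)}} = \sqrt{\frac{1}{-172513 - 102152} + \frac{1}{2} \left(- \frac{1}{329}\right) \left(-507\right)} = \sqrt{\frac{1}{-172513 - 102152} + \frac{507}{658}} = \sqrt{\frac{1}{-274665} + \frac{507}{658}} = \sqrt{- \frac{1}{274665} + \frac{507}{658}} = \sqrt{\frac{139254497}{180729570}} = \frac{\sqrt{25167405363376290}}{180729570}$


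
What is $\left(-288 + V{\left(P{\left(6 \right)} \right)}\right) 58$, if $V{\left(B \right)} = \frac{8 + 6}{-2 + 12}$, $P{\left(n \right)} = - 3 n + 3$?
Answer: $- \frac{83114}{5} \approx -16623.0$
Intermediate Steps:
$P{\left(n \right)} = 3 - 3 n$
$V{\left(B \right)} = \frac{7}{5}$ ($V{\left(B \right)} = \frac{14}{10} = 14 \cdot \frac{1}{10} = \frac{7}{5}$)
$\left(-288 + V{\left(P{\left(6 \right)} \right)}\right) 58 = \left(-288 + \frac{7}{5}\right) 58 = \left(- \frac{1433}{5}\right) 58 = - \frac{83114}{5}$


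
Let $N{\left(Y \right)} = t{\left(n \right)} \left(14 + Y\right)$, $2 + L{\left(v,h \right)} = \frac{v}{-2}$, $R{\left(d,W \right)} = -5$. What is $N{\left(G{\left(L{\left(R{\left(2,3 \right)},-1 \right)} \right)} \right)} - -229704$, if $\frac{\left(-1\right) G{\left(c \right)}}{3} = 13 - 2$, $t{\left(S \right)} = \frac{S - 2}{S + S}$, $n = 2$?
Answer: $229704$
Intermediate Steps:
$t{\left(S \right)} = \frac{-2 + S}{2 S}$
$L{\left(v,h \right)} = -2 - \frac{v}{2}$ ($L{\left(v,h \right)} = -2 + \frac{v}{-2} = -2 + v \left(- \frac{1}{2}\right) = -2 - \frac{v}{2}$)
$G{\left(c \right)} = -33$ ($G{\left(c \right)} = - 3 \left(13 - 2\right) = \left(-3\right) 11 = -33$)
$N{\left(Y \right)} = 0$ ($N{\left(Y \right)} = \frac{-2 + 2}{2 \cdot 2} \left(14 + Y\right) = \frac{1}{2} \cdot \frac{1}{2} \cdot 0 \left(14 + Y\right) = 0 \left(14 + Y\right) = 0$)
$N{\left(G{\left(L{\left(R{\left(2,3 \right)},-1 \right)} \right)} \right)} - -229704 = 0 - -229704 = 0 + 229704 = 229704$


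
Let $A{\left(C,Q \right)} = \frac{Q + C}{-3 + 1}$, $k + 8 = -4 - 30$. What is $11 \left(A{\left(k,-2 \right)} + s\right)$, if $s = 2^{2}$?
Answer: $286$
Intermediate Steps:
$s = 4$
$k = -42$ ($k = -8 - 34 = -42$)
$A{\left(C,Q \right)} = - \frac{C}{2} - \frac{Q}{2}$ ($A{\left(C,Q \right)} = \frac{C + Q}{-2} = \left(C + Q\right) \left(- \frac{1}{2}\right) = - \frac{C}{2} - \frac{Q}{2}$)
$11 \left(A{\left(k,-2 \right)} + s\right) = 11 \left(\left(\left(- \frac{1}{2}\right) \left(-42\right) - -1\right) + 4\right) = 11 \left(\left(21 + 1\right) + 4\right) = 11 \left(22 + 4\right) = 11 \cdot 26 = 286$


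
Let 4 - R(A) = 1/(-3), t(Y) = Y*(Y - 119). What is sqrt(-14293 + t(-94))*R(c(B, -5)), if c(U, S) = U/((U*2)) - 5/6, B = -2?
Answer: 13*sqrt(5729)/3 ≈ 327.99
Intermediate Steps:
t(Y) = Y*(-119 + Y)
c(U, S) = -1/3 (c(U, S) = U/((2*U)) - 5*1/6 = U*(1/(2*U)) - 5/6 = 1/2 - 5/6 = -1/3)
R(A) = 13/3 (R(A) = 4 - 1/(-3) = 4 - 1*(-1/3) = 4 + 1/3 = 13/3)
sqrt(-14293 + t(-94))*R(c(B, -5)) = sqrt(-14293 - 94*(-119 - 94))*(13/3) = sqrt(-14293 - 94*(-213))*(13/3) = sqrt(-14293 + 20022)*(13/3) = sqrt(5729)*(13/3) = 13*sqrt(5729)/3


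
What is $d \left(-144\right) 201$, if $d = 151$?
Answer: $-4370544$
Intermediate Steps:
$d \left(-144\right) 201 = 151 \left(-144\right) 201 = \left(-21744\right) 201 = -4370544$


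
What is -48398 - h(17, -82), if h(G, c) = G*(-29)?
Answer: -47905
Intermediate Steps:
h(G, c) = -29*G
-48398 - h(17, -82) = -48398 - (-29)*17 = -48398 - 1*(-493) = -48398 + 493 = -47905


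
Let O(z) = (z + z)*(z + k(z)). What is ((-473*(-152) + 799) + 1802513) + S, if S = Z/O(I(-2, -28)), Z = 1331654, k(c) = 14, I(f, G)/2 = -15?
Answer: 900765667/480 ≈ 1.8766e+6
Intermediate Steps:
I(f, G) = -30 (I(f, G) = 2*(-15) = -30)
O(z) = 2*z*(14 + z) (O(z) = (z + z)*(z + 14) = (2*z)*(14 + z) = 2*z*(14 + z))
S = 665827/480 (S = 1331654/((2*(-30)*(14 - 30))) = 1331654/((2*(-30)*(-16))) = 1331654/960 = 1331654*(1/960) = 665827/480 ≈ 1387.1)
((-473*(-152) + 799) + 1802513) + S = ((-473*(-152) + 799) + 1802513) + 665827/480 = ((71896 + 799) + 1802513) + 665827/480 = (72695 + 1802513) + 665827/480 = 1875208 + 665827/480 = 900765667/480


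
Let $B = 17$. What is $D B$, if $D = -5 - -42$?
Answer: $629$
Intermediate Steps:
$D = 37$ ($D = -5 + 42 = 37$)
$D B = 37 \cdot 17 = 629$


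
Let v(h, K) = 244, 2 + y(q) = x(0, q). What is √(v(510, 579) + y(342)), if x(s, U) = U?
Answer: 2*√146 ≈ 24.166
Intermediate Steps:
y(q) = -2 + q
√(v(510, 579) + y(342)) = √(244 + (-2 + 342)) = √(244 + 340) = √584 = 2*√146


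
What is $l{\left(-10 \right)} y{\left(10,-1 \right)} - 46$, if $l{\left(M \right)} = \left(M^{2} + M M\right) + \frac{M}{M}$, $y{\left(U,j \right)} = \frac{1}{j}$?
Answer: $-247$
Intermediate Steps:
$l{\left(M \right)} = 1 + 2 M^{2}$ ($l{\left(M \right)} = \left(M^{2} + M^{2}\right) + 1 = 2 M^{2} + 1 = 1 + 2 M^{2}$)
$l{\left(-10 \right)} y{\left(10,-1 \right)} - 46 = \frac{1 + 2 \left(-10\right)^{2}}{-1} - 46 = \left(1 + 2 \cdot 100\right) \left(-1\right) - 46 = \left(1 + 200\right) \left(-1\right) - 46 = 201 \left(-1\right) - 46 = -201 - 46 = -247$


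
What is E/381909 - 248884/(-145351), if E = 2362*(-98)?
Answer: 61405771480/55510855059 ≈ 1.1062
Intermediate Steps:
E = -231476
E/381909 - 248884/(-145351) = -231476/381909 - 248884/(-145351) = -231476*1/381909 - 248884*(-1/145351) = -231476/381909 + 248884/145351 = 61405771480/55510855059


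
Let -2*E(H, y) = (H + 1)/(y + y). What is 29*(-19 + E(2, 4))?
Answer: -8903/16 ≈ -556.44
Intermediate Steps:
E(H, y) = -(1 + H)/(4*y) (E(H, y) = -(H + 1)/(2*(y + y)) = -(1 + H)/(2*(2*y)) = -(1 + H)*1/(2*y)/2 = -(1 + H)/(4*y))
29*(-19 + E(2, 4)) = 29*(-19 + (¼)*(-1 - 1*2)/4) = 29*(-19 + (¼)*(¼)*(-1 - 2)) = 29*(-19 + (¼)*(¼)*(-3)) = 29*(-19 - 3/16) = 29*(-307/16) = -8903/16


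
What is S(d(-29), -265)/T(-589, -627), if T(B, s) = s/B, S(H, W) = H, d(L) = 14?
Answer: 434/33 ≈ 13.152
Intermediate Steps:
S(d(-29), -265)/T(-589, -627) = 14/((-627/(-589))) = 14/((-627*(-1/589))) = 14/(33/31) = 14*(31/33) = 434/33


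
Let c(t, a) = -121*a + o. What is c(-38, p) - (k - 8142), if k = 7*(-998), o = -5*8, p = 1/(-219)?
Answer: 3304393/219 ≈ 15089.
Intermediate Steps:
p = -1/219 ≈ -0.0045662
o = -40
c(t, a) = -40 - 121*a (c(t, a) = -121*a - 40 = -40 - 121*a)
k = -6986
c(-38, p) - (k - 8142) = (-40 - 121*(-1/219)) - (-6986 - 8142) = (-40 + 121/219) - 1*(-15128) = -8639/219 + 15128 = 3304393/219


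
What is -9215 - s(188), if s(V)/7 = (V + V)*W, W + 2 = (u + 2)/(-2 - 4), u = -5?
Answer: -5267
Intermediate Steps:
W = -3/2 (W = -2 + (-5 + 2)/(-2 - 4) = -2 - 3/(-6) = -2 - 3*(-1/6) = -2 + 1/2 = -3/2 ≈ -1.5000)
s(V) = -21*V (s(V) = 7*((V + V)*(-3/2)) = 7*((2*V)*(-3/2)) = 7*(-3*V) = -21*V)
-9215 - s(188) = -9215 - (-21)*188 = -9215 - 1*(-3948) = -9215 + 3948 = -5267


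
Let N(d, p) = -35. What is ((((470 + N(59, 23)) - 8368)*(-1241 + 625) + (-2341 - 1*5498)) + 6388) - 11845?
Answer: 4873432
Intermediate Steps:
((((470 + N(59, 23)) - 8368)*(-1241 + 625) + (-2341 - 1*5498)) + 6388) - 11845 = ((((470 - 35) - 8368)*(-1241 + 625) + (-2341 - 1*5498)) + 6388) - 11845 = (((435 - 8368)*(-616) + (-2341 - 5498)) + 6388) - 11845 = ((-7933*(-616) - 7839) + 6388) - 11845 = ((4886728 - 7839) + 6388) - 11845 = (4878889 + 6388) - 11845 = 4885277 - 11845 = 4873432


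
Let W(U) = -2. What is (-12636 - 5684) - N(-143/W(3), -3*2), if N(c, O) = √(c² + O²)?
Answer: -18320 - √20593/2 ≈ -18392.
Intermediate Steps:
N(c, O) = √(O² + c²)
(-12636 - 5684) - N(-143/W(3), -3*2) = (-12636 - 5684) - √((-3*2)² + (-143/(-2))²) = -18320 - √((-6)² + (-143*(-½))²) = -18320 - √(36 + (143/2)²) = -18320 - √(36 + 20449/4) = -18320 - √(20593/4) = -18320 - √20593/2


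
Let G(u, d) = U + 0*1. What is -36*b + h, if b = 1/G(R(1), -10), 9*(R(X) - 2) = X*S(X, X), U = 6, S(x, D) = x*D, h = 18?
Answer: 12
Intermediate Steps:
S(x, D) = D*x
R(X) = 2 + X³/9 (R(X) = 2 + (X*(X*X))/9 = 2 + (X*X²)/9 = 2 + X³/9)
G(u, d) = 6 (G(u, d) = 6 + 0*1 = 6 + 0 = 6)
b = ⅙ (b = 1/6 = ⅙ ≈ 0.16667)
-36*b + h = -36*⅙ + 18 = -6 + 18 = 12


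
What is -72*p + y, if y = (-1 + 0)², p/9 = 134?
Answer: -86831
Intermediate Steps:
p = 1206 (p = 9*134 = 1206)
y = 1 (y = (-1)² = 1)
-72*p + y = -72*1206 + 1 = -86832 + 1 = -86831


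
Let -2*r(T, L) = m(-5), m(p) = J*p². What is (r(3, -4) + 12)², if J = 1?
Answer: ¼ ≈ 0.25000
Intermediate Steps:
m(p) = p² (m(p) = 1*p² = p²)
r(T, L) = -25/2 (r(T, L) = -½*(-5)² = -½*25 = -25/2)
(r(3, -4) + 12)² = (-25/2 + 12)² = (-½)² = ¼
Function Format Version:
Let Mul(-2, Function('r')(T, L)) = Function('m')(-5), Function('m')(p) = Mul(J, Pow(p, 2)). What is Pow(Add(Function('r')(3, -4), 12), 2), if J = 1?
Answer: Rational(1, 4) ≈ 0.25000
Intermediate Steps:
Function('m')(p) = Pow(p, 2) (Function('m')(p) = Mul(1, Pow(p, 2)) = Pow(p, 2))
Function('r')(T, L) = Rational(-25, 2) (Function('r')(T, L) = Mul(Rational(-1, 2), Pow(-5, 2)) = Mul(Rational(-1, 2), 25) = Rational(-25, 2))
Pow(Add(Function('r')(3, -4), 12), 2) = Pow(Add(Rational(-25, 2), 12), 2) = Pow(Rational(-1, 2), 2) = Rational(1, 4)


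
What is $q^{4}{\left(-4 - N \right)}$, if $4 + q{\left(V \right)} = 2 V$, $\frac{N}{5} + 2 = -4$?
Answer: $5308416$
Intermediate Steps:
$N = -30$ ($N = -10 + 5 \left(-4\right) = -10 - 20 = -30$)
$q{\left(V \right)} = -4 + 2 V$
$q^{4}{\left(-4 - N \right)} = \left(-4 + 2 \left(-4 - -30\right)\right)^{4} = \left(-4 + 2 \left(-4 + 30\right)\right)^{4} = \left(-4 + 2 \cdot 26\right)^{4} = \left(-4 + 52\right)^{4} = 48^{4} = 5308416$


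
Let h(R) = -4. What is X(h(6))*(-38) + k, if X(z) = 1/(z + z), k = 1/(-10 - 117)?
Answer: 2409/508 ≈ 4.7421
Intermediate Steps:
k = -1/127 (k = 1/(-127) = -1/127 ≈ -0.0078740)
X(z) = 1/(2*z)
X(h(6))*(-38) + k = ((½)/(-4))*(-38) - 1/127 = ((½)*(-¼))*(-38) - 1/127 = -⅛*(-38) - 1/127 = 19/4 - 1/127 = 2409/508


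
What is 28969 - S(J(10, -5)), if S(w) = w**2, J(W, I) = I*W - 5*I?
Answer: 28344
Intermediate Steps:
J(W, I) = -5*I + I*W
28969 - S(J(10, -5)) = 28969 - (-5*(-5 + 10))**2 = 28969 - (-5*5)**2 = 28969 - 1*(-25)**2 = 28969 - 1*625 = 28969 - 625 = 28344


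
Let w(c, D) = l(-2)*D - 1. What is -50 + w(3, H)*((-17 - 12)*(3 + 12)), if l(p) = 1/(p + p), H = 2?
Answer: 1205/2 ≈ 602.50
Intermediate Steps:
l(p) = 1/(2*p)
w(c, D) = -1 - D/4 (w(c, D) = ((1/2)/(-2))*D - 1 = ((1/2)*(-1/2))*D - 1 = -D/4 - 1 = -1 - D/4)
-50 + w(3, H)*((-17 - 12)*(3 + 12)) = -50 + (-1 - 1/4*2)*((-17 - 12)*(3 + 12)) = -50 + (-1 - 1/2)*(-29*15) = -50 - 3/2*(-435) = -50 + 1305/2 = 1205/2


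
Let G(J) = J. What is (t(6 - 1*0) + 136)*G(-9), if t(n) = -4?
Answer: -1188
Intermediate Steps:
(t(6 - 1*0) + 136)*G(-9) = (-4 + 136)*(-9) = 132*(-9) = -1188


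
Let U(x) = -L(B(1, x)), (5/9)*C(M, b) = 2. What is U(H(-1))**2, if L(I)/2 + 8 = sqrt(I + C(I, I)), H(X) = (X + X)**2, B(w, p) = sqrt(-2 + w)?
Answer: 4*(40 - sqrt(5)*sqrt(18 + 5*I))**2/25 ≈ 147.82 - 12.708*I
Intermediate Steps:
C(M, b) = 18/5 (C(M, b) = (9/5)*2 = 18/5)
H(X) = 4*X**2 (H(X) = (2*X)**2 = 4*X**2)
L(I) = -16 + 2*sqrt(18/5 + I) (L(I) = -16 + 2*sqrt(I + 18/5) = -16 + 2*sqrt(18/5 + I))
U(x) = 16 - 2*sqrt(90 + 25*I)/5 (U(x) = -(-16 + 2*sqrt(90 + 25*sqrt(-2 + 1))/5) = -(-16 + 2*sqrt(90 + 25*sqrt(-1))/5) = -(-16 + 2*sqrt(90 + 25*I)/5) = 16 - 2*sqrt(90 + 25*I)/5)
U(H(-1))**2 = (16 - 2*sqrt(90 + 25*I)/5)**2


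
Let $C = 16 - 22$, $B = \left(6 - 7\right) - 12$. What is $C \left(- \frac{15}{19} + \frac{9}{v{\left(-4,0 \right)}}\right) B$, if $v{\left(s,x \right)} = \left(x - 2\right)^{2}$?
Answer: $\frac{4329}{38} \approx 113.92$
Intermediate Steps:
$v{\left(s,x \right)} = \left(-2 + x\right)^{2}$
$B = -13$ ($B = -1 - 12 = -13$)
$C = -6$
$C \left(- \frac{15}{19} + \frac{9}{v{\left(-4,0 \right)}}\right) B = - 6 \left(- \frac{15}{19} + \frac{9}{\left(-2 + 0\right)^{2}}\right) \left(-13\right) = - 6 \left(\left(-15\right) \frac{1}{19} + \frac{9}{\left(-2\right)^{2}}\right) \left(-13\right) = - 6 \left(- \frac{15}{19} + \frac{9}{4}\right) \left(-13\right) = \left(-6\right) \frac{111}{76} \left(-13\right) = \left(- \frac{333}{38}\right) \left(-13\right) = \frac{4329}{38}$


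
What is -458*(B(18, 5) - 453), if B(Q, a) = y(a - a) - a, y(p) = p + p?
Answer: 209764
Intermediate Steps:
y(p) = 2*p
B(Q, a) = -a (B(Q, a) = 2*(a - a) - a = 2*0 - a = 0 - a = -a)
-458*(B(18, 5) - 453) = -458*(-1*5 - 453) = -458*(-5 - 453) = -458*(-458) = 209764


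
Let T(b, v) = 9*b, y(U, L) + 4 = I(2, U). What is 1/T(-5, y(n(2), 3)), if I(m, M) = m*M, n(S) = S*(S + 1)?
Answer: -1/45 ≈ -0.022222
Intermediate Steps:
n(S) = S*(1 + S)
I(m, M) = M*m
y(U, L) = -4 + 2*U (y(U, L) = -4 + U*2 = -4 + 2*U)
1/T(-5, y(n(2), 3)) = 1/(9*(-5)) = 1/(-45) = -1/45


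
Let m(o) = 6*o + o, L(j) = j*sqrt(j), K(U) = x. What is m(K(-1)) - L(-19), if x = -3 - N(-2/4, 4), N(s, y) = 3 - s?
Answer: -91/2 + 19*I*sqrt(19) ≈ -45.5 + 82.819*I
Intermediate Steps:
x = -13/2 (x = -3 - (3 - (-2)/4) = -3 - (3 - 1*(-1/2)) = -3 - (3 + 1/2) = -3 - 1*7/2 = -3 - 7/2 = -13/2 ≈ -6.5000)
K(U) = -13/2
L(j) = j**(3/2)
m(o) = 7*o
m(K(-1)) - L(-19) = 7*(-13/2) - (-19)**(3/2) = -91/2 - (-19)*I*sqrt(19) = -91/2 + 19*I*sqrt(19)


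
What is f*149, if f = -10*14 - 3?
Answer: -21307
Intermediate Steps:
f = -143 (f = -140 - 3 = -143)
f*149 = -143*149 = -21307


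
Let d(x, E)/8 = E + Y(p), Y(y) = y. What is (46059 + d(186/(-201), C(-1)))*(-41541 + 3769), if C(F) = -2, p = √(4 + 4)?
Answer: -1739136196 - 604352*√2 ≈ -1.7400e+9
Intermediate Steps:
p = 2*√2 (p = √8 = 2*√2 ≈ 2.8284)
d(x, E) = 8*E + 16*√2 (d(x, E) = 8*(E + 2*√2) = 8*E + 16*√2)
(46059 + d(186/(-201), C(-1)))*(-41541 + 3769) = (46059 + (8*(-2) + 16*√2))*(-41541 + 3769) = (46059 + (-16 + 16*√2))*(-37772) = (46043 + 16*√2)*(-37772) = -1739136196 - 604352*√2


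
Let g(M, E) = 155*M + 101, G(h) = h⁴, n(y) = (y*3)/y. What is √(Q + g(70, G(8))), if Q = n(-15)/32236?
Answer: √2844959481901/16118 ≈ 104.65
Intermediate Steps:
n(y) = 3 (n(y) = (3*y)/y = 3)
g(M, E) = 101 + 155*M
Q = 3/32236 ≈ 9.3064e-5
√(Q + g(70, G(8))) = √(3/32236 + (101 + 155*70)) = √(3/32236 + (101 + 10850)) = √(3/32236 + 10951) = √(353016439/32236) = √2844959481901/16118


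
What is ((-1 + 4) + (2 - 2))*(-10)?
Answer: -30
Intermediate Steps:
((-1 + 4) + (2 - 2))*(-10) = (3 + 0)*(-10) = 3*(-10) = -30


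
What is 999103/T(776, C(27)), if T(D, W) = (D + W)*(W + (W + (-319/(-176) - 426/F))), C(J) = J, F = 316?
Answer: 1262866192/55280929 ≈ 22.845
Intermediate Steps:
T(D, W) = (587/1264 + 2*W)*(D + W) (T(D, W) = (D + W)*(W + (W + (-319/(-176) - 426/316))) = (D + W)*(W + (W + (-319*(-1/176) - 426*1/316))) = (D + W)*(W + (W + (29/16 - 213/158))) = (D + W)*(W + (W + 587/1264)) = (D + W)*(W + (587/1264 + W)) = (D + W)*(587/1264 + 2*W) = (587/1264 + 2*W)*(D + W))
999103/T(776, C(27)) = 999103/(2*27² + (587/1264)*776 + (587/1264)*27 + 2*776*27) = 999103/(2*729 + 56939/158 + 15849/1264 + 41904) = 999103/(1458 + 56939/158 + 15849/1264 + 41904) = 999103/(55280929/1264) = 999103*(1264/55280929) = 1262866192/55280929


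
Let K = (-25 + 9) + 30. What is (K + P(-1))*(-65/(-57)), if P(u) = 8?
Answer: 1430/57 ≈ 25.088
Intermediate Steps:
K = 14 (K = -16 + 30 = 14)
(K + P(-1))*(-65/(-57)) = (14 + 8)*(-65/(-57)) = 22*(-65*(-1/57)) = 22*(65/57) = 1430/57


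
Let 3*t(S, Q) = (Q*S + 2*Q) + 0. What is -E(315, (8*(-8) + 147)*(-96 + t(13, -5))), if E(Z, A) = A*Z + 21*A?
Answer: 3374448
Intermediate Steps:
t(S, Q) = 2*Q/3 + Q*S/3 (t(S, Q) = ((Q*S + 2*Q) + 0)/3 = ((2*Q + Q*S) + 0)/3 = (2*Q + Q*S)/3 = 2*Q/3 + Q*S/3)
E(Z, A) = 21*A + A*Z
-E(315, (8*(-8) + 147)*(-96 + t(13, -5))) = -(8*(-8) + 147)*(-96 + (⅓)*(-5)*(2 + 13))*(21 + 315) = -(-64 + 147)*(-96 + (⅓)*(-5)*15)*336 = -83*(-96 - 25)*336 = -83*(-121)*336 = -(-10043)*336 = -1*(-3374448) = 3374448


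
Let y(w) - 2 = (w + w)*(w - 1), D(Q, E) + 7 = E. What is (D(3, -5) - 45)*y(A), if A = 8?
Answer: -6498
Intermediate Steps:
D(Q, E) = -7 + E
y(w) = 2 + 2*w*(-1 + w) (y(w) = 2 + (w + w)*(w - 1) = 2 + (2*w)*(-1 + w) = 2 + 2*w*(-1 + w))
(D(3, -5) - 45)*y(A) = ((-7 - 5) - 45)*(2 - 2*8 + 2*8²) = (-12 - 45)*(2 - 16 + 2*64) = -57*(2 - 16 + 128) = -57*114 = -6498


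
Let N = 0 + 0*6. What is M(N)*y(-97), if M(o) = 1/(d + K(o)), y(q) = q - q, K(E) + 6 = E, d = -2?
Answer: 0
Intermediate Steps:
K(E) = -6 + E
y(q) = 0
N = 0 (N = 0 + 0 = 0)
M(o) = 1/(-8 + o) (M(o) = 1/(-2 + (-6 + o)) = 1/(-8 + o))
M(N)*y(-97) = 0/(-8 + 0) = 0/(-8) = -⅛*0 = 0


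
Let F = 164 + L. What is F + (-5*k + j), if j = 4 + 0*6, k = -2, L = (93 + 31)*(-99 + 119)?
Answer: 2658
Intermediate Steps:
L = 2480 (L = 124*20 = 2480)
j = 4 (j = 4 + 0 = 4)
F = 2644 (F = 164 + 2480 = 2644)
F + (-5*k + j) = 2644 + (-5*(-2) + 4) = 2644 + (10 + 4) = 2644 + 14 = 2658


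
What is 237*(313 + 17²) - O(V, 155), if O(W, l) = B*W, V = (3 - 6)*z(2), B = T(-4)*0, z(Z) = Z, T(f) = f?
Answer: 142674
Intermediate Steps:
B = 0 (B = -4*0 = 0)
V = -6 (V = (3 - 6)*2 = -3*2 = -6)
O(W, l) = 0 (O(W, l) = 0*W = 0)
237*(313 + 17²) - O(V, 155) = 237*(313 + 17²) - 1*0 = 237*(313 + 289) + 0 = 237*602 + 0 = 142674 + 0 = 142674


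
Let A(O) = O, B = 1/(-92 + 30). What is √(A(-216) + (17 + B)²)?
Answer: 3*√30945/62 ≈ 8.5119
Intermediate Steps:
B = -1/62 (B = 1/(-62) = -1/62 ≈ -0.016129)
√(A(-216) + (17 + B)²) = √(-216 + (17 - 1/62)²) = √(-216 + (1053/62)²) = √(-216 + 1108809/3844) = √(278505/3844) = 3*√30945/62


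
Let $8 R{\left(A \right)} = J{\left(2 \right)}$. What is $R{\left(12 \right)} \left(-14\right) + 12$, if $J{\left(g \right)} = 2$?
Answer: $\frac{17}{2} \approx 8.5$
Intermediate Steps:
$R{\left(A \right)} = \frac{1}{4}$ ($R{\left(A \right)} = \frac{1}{8} \cdot 2 = \frac{1}{4}$)
$R{\left(12 \right)} \left(-14\right) + 12 = \frac{1}{4} \left(-14\right) + 12 = - \frac{7}{2} + 12 = \frac{17}{2}$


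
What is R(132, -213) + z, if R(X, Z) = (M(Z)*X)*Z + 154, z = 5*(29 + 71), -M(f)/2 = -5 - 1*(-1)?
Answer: -224274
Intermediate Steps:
M(f) = 8 (M(f) = -2*(-5 - 1*(-1)) = -2*(-5 + 1) = -2*(-4) = 8)
z = 500 (z = 5*100 = 500)
R(X, Z) = 154 + 8*X*Z (R(X, Z) = (8*X)*Z + 154 = 8*X*Z + 154 = 154 + 8*X*Z)
R(132, -213) + z = (154 + 8*132*(-213)) + 500 = (154 - 224928) + 500 = -224774 + 500 = -224274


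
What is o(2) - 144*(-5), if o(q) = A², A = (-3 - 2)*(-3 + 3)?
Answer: 720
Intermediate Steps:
A = 0 (A = -5*0 = 0)
o(q) = 0 (o(q) = 0² = 0)
o(2) - 144*(-5) = 0 - 144*(-5) = 0 + 720 = 720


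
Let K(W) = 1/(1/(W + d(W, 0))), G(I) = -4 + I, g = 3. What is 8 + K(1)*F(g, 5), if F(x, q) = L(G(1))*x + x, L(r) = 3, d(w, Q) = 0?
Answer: 20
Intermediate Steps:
K(W) = W (K(W) = 1/(1/(W + 0)) = 1/(1/W) = W)
F(x, q) = 4*x (F(x, q) = 3*x + x = 4*x)
8 + K(1)*F(g, 5) = 8 + 1*(4*3) = 8 + 1*12 = 8 + 12 = 20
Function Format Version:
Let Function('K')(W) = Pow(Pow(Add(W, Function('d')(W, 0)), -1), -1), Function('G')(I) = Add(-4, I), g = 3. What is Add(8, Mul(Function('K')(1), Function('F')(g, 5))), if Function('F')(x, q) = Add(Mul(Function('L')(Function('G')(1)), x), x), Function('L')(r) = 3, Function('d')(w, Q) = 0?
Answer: 20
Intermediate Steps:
Function('K')(W) = W (Function('K')(W) = Pow(Pow(Add(W, 0), -1), -1) = Pow(Pow(W, -1), -1) = W)
Function('F')(x, q) = Mul(4, x) (Function('F')(x, q) = Add(Mul(3, x), x) = Mul(4, x))
Add(8, Mul(Function('K')(1), Function('F')(g, 5))) = Add(8, Mul(1, Mul(4, 3))) = Add(8, Mul(1, 12)) = Add(8, 12) = 20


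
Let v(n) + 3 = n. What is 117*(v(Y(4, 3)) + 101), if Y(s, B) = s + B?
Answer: 12285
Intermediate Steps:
Y(s, B) = B + s
v(n) = -3 + n
117*(v(Y(4, 3)) + 101) = 117*((-3 + (3 + 4)) + 101) = 117*((-3 + 7) + 101) = 117*(4 + 101) = 117*105 = 12285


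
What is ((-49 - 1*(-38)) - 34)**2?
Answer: 2025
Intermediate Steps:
((-49 - 1*(-38)) - 34)**2 = ((-49 + 38) - 34)**2 = (-11 - 34)**2 = (-45)**2 = 2025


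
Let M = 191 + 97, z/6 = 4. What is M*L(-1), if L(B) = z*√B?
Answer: 6912*I ≈ 6912.0*I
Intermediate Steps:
z = 24 (z = 6*4 = 24)
M = 288
L(B) = 24*√B
M*L(-1) = 288*(24*√(-1)) = 288*(24*I) = 6912*I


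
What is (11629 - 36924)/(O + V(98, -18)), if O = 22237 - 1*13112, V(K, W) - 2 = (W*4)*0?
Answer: -25295/9127 ≈ -2.7714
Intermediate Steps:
V(K, W) = 2 (V(K, W) = 2 + (W*4)*0 = 2 + (4*W)*0 = 2 + 0 = 2)
O = 9125 (O = 22237 - 13112 = 9125)
(11629 - 36924)/(O + V(98, -18)) = (11629 - 36924)/(9125 + 2) = -25295/9127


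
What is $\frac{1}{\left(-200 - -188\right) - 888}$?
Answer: $- \frac{1}{900} \approx -0.0011111$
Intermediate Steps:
$\frac{1}{\left(-200 - -188\right) - 888} = \frac{1}{\left(-200 + 188\right) - 888} = \frac{1}{-12 - 888} = \frac{1}{-900} = - \frac{1}{900}$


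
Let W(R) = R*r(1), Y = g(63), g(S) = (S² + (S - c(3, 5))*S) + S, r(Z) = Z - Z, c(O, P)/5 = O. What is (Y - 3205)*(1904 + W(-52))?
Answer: 7332304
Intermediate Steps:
c(O, P) = 5*O
r(Z) = 0
g(S) = S + S² + S*(-15 + S) (g(S) = (S² + (S - 5*3)*S) + S = (S² + (S - 1*15)*S) + S = (S² + (S - 15)*S) + S = (S² + (-15 + S)*S) + S = (S² + S*(-15 + S)) + S = S + S² + S*(-15 + S))
Y = 7056 (Y = 2*63*(-7 + 63) = 2*63*56 = 7056)
W(R) = 0 (W(R) = R*0 = 0)
(Y - 3205)*(1904 + W(-52)) = (7056 - 3205)*(1904 + 0) = 3851*1904 = 7332304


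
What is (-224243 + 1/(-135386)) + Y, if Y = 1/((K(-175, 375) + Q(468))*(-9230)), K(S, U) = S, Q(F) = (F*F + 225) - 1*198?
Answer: -30666379141552026953/136755123417640 ≈ -2.2424e+5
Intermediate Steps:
Q(F) = 27 + F² (Q(F) = (F² + 225) - 198 = (225 + F²) - 198 = 27 + F²)
Y = -1/2020225480 (Y = 1/((-175 + (27 + 468²))*(-9230)) = -1/9230/(-175 + (27 + 219024)) = -1/9230/(-175 + 219051) = -1/9230/218876 = (1/218876)*(-1/9230) = -1/2020225480 ≈ -4.9499e-10)
(-224243 + 1/(-135386)) + Y = (-224243 + 1/(-135386)) - 1/2020225480 = (-224243 - 1/135386) - 1/2020225480 = -30359362799/135386 - 1/2020225480 = -30666379141552026953/136755123417640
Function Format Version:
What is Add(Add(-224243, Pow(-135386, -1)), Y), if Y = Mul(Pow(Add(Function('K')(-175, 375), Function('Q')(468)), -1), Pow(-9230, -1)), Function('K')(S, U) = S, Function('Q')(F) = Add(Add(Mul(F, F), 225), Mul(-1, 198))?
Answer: Rational(-30666379141552026953, 136755123417640) ≈ -2.2424e+5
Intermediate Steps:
Function('Q')(F) = Add(27, Pow(F, 2)) (Function('Q')(F) = Add(Add(Pow(F, 2), 225), -198) = Add(Add(225, Pow(F, 2)), -198) = Add(27, Pow(F, 2)))
Y = Rational(-1, 2020225480) (Y = Mul(Pow(Add(-175, Add(27, Pow(468, 2))), -1), Pow(-9230, -1)) = Mul(Pow(Add(-175, Add(27, 219024)), -1), Rational(-1, 9230)) = Mul(Pow(Add(-175, 219051), -1), Rational(-1, 9230)) = Mul(Pow(218876, -1), Rational(-1, 9230)) = Mul(Rational(1, 218876), Rational(-1, 9230)) = Rational(-1, 2020225480) ≈ -4.9499e-10)
Add(Add(-224243, Pow(-135386, -1)), Y) = Add(Add(-224243, Pow(-135386, -1)), Rational(-1, 2020225480)) = Add(Add(-224243, Rational(-1, 135386)), Rational(-1, 2020225480)) = Add(Rational(-30359362799, 135386), Rational(-1, 2020225480)) = Rational(-30666379141552026953, 136755123417640)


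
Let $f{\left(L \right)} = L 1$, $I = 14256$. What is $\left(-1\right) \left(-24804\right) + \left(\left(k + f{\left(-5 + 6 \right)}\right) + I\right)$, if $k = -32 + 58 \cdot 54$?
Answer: $42161$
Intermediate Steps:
$k = 3100$ ($k = -32 + 3132 = 3100$)
$f{\left(L \right)} = L$
$\left(-1\right) \left(-24804\right) + \left(\left(k + f{\left(-5 + 6 \right)}\right) + I\right) = \left(-1\right) \left(-24804\right) + \left(\left(3100 + \left(-5 + 6\right)\right) + 14256\right) = 24804 + \left(\left(3100 + 1\right) + 14256\right) = 24804 + \left(3101 + 14256\right) = 24804 + 17357 = 42161$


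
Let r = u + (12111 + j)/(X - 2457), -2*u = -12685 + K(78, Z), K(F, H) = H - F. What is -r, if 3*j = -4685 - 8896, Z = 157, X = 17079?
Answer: -15361675/2437 ≈ -6303.5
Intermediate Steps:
j = -4527 (j = (-4685 - 8896)/3 = (1/3)*(-13581) = -4527)
u = 6303 (u = -(-12685 + (157 - 1*78))/2 = -(-12685 + (157 - 78))/2 = -(-12685 + 79)/2 = -1/2*(-12606) = 6303)
r = 15361675/2437 (r = 6303 + (12111 - 4527)/(17079 - 2457) = 6303 + 7584/14622 = 6303 + 7584*(1/14622) = 6303 + 1264/2437 = 15361675/2437 ≈ 6303.5)
-r = -1*15361675/2437 = -15361675/2437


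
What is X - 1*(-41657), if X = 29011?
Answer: 70668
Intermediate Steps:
X - 1*(-41657) = 29011 - 1*(-41657) = 29011 + 41657 = 70668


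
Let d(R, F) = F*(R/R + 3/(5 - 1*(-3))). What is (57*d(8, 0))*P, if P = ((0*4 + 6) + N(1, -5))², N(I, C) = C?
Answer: 0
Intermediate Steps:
P = 1 (P = ((0*4 + 6) - 5)² = ((0 + 6) - 5)² = (6 - 5)² = 1² = 1)
d(R, F) = 11*F/8 (d(R, F) = F*(1 + 3/(5 + 3)) = F*(1 + 3/8) = F*(11/8) = 11*F/8)
(57*d(8, 0))*P = (57*((11/8)*0))*1 = (57*0)*1 = 0*1 = 0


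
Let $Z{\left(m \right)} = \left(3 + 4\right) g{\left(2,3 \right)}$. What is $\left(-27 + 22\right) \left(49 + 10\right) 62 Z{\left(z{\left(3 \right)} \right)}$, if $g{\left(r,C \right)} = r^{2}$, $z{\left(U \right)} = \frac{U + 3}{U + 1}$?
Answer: $-512120$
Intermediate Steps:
$z{\left(U \right)} = \frac{3 + U}{1 + U}$
$Z{\left(m \right)} = 28$ ($Z{\left(m \right)} = \left(3 + 4\right) 2^{2} = 7 \cdot 4 = 28$)
$\left(-27 + 22\right) \left(49 + 10\right) 62 Z{\left(z{\left(3 \right)} \right)} = \left(-27 + 22\right) \left(49 + 10\right) 62 \cdot 28 = \left(-5\right) 59 \cdot 62 \cdot 28 = \left(-295\right) 62 \cdot 28 = \left(-18290\right) 28 = -512120$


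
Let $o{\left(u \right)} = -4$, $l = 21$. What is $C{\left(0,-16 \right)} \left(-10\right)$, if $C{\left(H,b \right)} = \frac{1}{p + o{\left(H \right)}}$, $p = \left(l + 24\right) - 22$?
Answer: $- \frac{10}{19} \approx -0.52632$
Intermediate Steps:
$p = 23$ ($p = \left(21 + 24\right) - 22 = 45 - 22 = 23$)
$C{\left(H,b \right)} = \frac{1}{19}$ ($C{\left(H,b \right)} = \frac{1}{23 - 4} = \frac{1}{19}$)
$C{\left(0,-16 \right)} \left(-10\right) = \frac{1}{19} \left(-10\right) = - \frac{10}{19}$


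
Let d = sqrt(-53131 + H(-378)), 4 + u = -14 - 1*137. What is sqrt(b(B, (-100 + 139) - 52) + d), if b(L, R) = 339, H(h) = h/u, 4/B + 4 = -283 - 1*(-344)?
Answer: sqrt(8144475 + 155*I*sqrt(1276413685))/155 ≈ 19.351 + 5.9556*I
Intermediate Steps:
u = -155 (u = -4 + (-14 - 1*137) = -4 + (-14 - 137) = -4 - 151 = -155)
B = 4/57 (B = 4/(-4 + (-283 - 1*(-344))) = 4/(-4 + (-283 + 344)) = 4/(-4 + 61) = 4/57 ≈ 0.070175)
H(h) = -h/155 (H(h) = h/(-155) = h*(-1/155) = -h/155)
d = I*sqrt(1276413685)/155 (d = sqrt(-53131 - 1/155*(-378)) = sqrt(-53131 + 378/155) = sqrt(-8234927/155) = I*sqrt(1276413685)/155 ≈ 230.5*I)
sqrt(b(B, (-100 + 139) - 52) + d) = sqrt(339 + I*sqrt(1276413685)/155)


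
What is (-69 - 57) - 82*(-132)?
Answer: 10698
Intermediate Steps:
(-69 - 57) - 82*(-132) = -126 + 10824 = 10698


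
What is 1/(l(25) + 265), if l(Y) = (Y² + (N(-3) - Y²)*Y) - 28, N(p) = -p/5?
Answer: -1/14748 ≈ -6.7806e-5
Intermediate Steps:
N(p) = -p/5
l(Y) = -28 + Y² + Y*(⅗ - Y²) (l(Y) = (Y² + (-⅕*(-3) - Y²)*Y) - 28 = (Y² + (⅗ - Y²)*Y) - 28 = (Y² + Y*(⅗ - Y²)) - 28 = -28 + Y² + Y*(⅗ - Y²))
1/(l(25) + 265) = 1/((-28 + 25² - 1*25³ + (⅗)*25) + 265) = 1/((-28 + 625 - 1*15625 + 15) + 265) = 1/((-28 + 625 - 15625 + 15) + 265) = 1/(-15013 + 265) = 1/(-14748) = -1/14748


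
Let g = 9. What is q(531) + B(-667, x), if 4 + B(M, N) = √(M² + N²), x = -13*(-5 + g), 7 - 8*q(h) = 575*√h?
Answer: -25/8 + √447593 - 1725*√59/8 ≈ -990.35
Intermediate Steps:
q(h) = 7/8 - 575*√h/8
x = -52 (x = -13*(-5 + 9) = -13*4 = -52)
B(M, N) = -4 + √(M² + N²)
q(531) + B(-667, x) = (7/8 - 1725*√59/8) + (-4 + √((-667)² + (-52)²)) = (7/8 - 1725*√59/8) + (-4 + √(444889 + 2704)) = (7/8 - 1725*√59/8) + (-4 + √447593) = -25/8 + √447593 - 1725*√59/8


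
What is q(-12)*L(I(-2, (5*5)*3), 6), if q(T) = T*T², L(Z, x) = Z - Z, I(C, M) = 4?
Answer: 0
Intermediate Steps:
L(Z, x) = 0
q(T) = T³
q(-12)*L(I(-2, (5*5)*3), 6) = (-12)³*0 = -1728*0 = 0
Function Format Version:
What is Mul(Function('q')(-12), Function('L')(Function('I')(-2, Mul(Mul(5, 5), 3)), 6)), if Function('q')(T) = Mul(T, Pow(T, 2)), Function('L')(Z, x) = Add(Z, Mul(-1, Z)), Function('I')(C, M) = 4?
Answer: 0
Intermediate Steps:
Function('L')(Z, x) = 0
Function('q')(T) = Pow(T, 3)
Mul(Function('q')(-12), Function('L')(Function('I')(-2, Mul(Mul(5, 5), 3)), 6)) = Mul(Pow(-12, 3), 0) = Mul(-1728, 0) = 0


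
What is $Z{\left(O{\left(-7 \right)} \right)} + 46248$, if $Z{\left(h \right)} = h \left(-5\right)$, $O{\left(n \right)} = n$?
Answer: $46283$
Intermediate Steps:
$Z{\left(h \right)} = - 5 h$
$Z{\left(O{\left(-7 \right)} \right)} + 46248 = \left(-5\right) \left(-7\right) + 46248 = 35 + 46248 = 46283$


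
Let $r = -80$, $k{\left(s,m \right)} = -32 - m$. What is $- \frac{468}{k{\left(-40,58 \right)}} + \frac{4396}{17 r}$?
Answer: $\frac{669}{340} \approx 1.9676$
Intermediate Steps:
$- \frac{468}{k{\left(-40,58 \right)}} + \frac{4396}{17 r} = - \frac{468}{-32 - 58} + \frac{4396}{17 \left(-80\right)} = - \frac{468}{-32 - 58} + \frac{4396}{-1360} = - \frac{468}{-90} + 4396 \left(- \frac{1}{1360}\right) = \left(-468\right) \left(- \frac{1}{90}\right) - \frac{1099}{340} = \frac{26}{5} - \frac{1099}{340} = \frac{669}{340}$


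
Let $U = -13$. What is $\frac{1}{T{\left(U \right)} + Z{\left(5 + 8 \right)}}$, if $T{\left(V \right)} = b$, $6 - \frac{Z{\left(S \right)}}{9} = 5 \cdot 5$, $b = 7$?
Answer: $- \frac{1}{164} \approx -0.0060976$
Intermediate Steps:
$Z{\left(S \right)} = -171$ ($Z{\left(S \right)} = 54 - 9 \cdot 5 \cdot 5 = 54 - 225 = -171$)
$T{\left(V \right)} = 7$
$\frac{1}{T{\left(U \right)} + Z{\left(5 + 8 \right)}} = \frac{1}{7 - 171} = \frac{1}{-164} = - \frac{1}{164}$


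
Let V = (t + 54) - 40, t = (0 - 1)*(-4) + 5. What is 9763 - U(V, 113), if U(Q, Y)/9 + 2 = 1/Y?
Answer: 1105244/113 ≈ 9780.9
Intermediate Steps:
t = 9 (t = -1*(-4) + 5 = 4 + 5 = 9)
V = 23 (V = (9 + 54) - 40 = 63 - 40 = 23)
U(Q, Y) = -18 + 9/Y
9763 - U(V, 113) = 9763 - (-18 + 9/113) = 9763 - 1*(-2025/113) = 9763 + 2025/113 = 1105244/113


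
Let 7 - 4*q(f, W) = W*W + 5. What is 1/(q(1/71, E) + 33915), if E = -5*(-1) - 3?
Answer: 2/67829 ≈ 2.9486e-5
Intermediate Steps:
E = 2 (E = 5 - 3 = 2)
q(f, W) = ½ - W²/4 (q(f, W) = 7/4 - (W*W + 5)/4 = 7/4 - (W² + 5)/4 = 7/4 - (5 + W²)/4 = 7/4 + (-5/4 - W²/4) = ½ - W²/4)
1/(q(1/71, E) + 33915) = 1/((½ - ¼*2²) + 33915) = 1/((½ - ¼*4) + 33915) = 1/((½ - 1) + 33915) = 1/(-½ + 33915) = 1/(67829/2) = 2/67829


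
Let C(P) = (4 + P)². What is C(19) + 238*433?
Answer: 103583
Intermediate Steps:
C(19) + 238*433 = (4 + 19)² + 238*433 = 23² + 103054 = 529 + 103054 = 103583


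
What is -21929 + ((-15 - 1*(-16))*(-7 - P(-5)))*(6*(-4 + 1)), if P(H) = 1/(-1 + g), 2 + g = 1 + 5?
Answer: -21797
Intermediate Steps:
g = 4 (g = -2 + (1 + 5) = -2 + 6 = 4)
P(H) = ⅓ (P(H) = 1/(-1 + 4) = 1/3 = ⅓)
-21929 + ((-15 - 1*(-16))*(-7 - P(-5)))*(6*(-4 + 1)) = -21929 + ((-15 - 1*(-16))*(-7 - 1*⅓))*(6*(-4 + 1)) = -21929 + ((-15 + 16)*(-7 - ⅓))*(6*(-3)) = -21929 + (1*(-22/3))*(-18) = -21929 - 22/3*(-18) = -21929 + 132 = -21797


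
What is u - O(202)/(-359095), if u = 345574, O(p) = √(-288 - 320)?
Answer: 345574 + 4*I*√38/359095 ≈ 3.4557e+5 + 6.8666e-5*I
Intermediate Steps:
O(p) = 4*I*√38 (O(p) = √(-608) = 4*I*√38)
u - O(202)/(-359095) = 345574 - 4*I*√38/(-359095) = 345574 - 4*I*√38*(-1)/359095 = 345574 - (-4)*I*√38/359095 = 345574 + 4*I*√38/359095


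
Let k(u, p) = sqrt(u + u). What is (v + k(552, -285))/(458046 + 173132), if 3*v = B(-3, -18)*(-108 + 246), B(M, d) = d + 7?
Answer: -253/315589 + 2*sqrt(69)/315589 ≈ -0.00074903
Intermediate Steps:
B(M, d) = 7 + d
k(u, p) = sqrt(2)*sqrt(u) (k(u, p) = sqrt(2*u) = sqrt(2)*sqrt(u))
v = -506 (v = ((7 - 18)*(-108 + 246))/3 = (-11*138)/3 = (1/3)*(-1518) = -506)
(v + k(552, -285))/(458046 + 173132) = (-506 + sqrt(2)*sqrt(552))/(458046 + 173132) = (-506 + sqrt(2)*(2*sqrt(138)))/631178 = (-506 + 4*sqrt(69))*(1/631178) = -253/315589 + 2*sqrt(69)/315589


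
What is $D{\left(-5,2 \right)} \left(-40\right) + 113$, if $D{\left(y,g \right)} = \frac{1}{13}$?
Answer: $\frac{1429}{13} \approx 109.92$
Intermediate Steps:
$D{\left(y,g \right)} = \frac{1}{13}$
$D{\left(-5,2 \right)} \left(-40\right) + 113 = \frac{1}{13} \left(-40\right) + 113 = - \frac{40}{13} + 113 = \frac{1429}{13}$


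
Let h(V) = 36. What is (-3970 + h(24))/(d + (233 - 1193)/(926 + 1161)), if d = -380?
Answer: 4105129/397010 ≈ 10.340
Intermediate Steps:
(-3970 + h(24))/(d + (233 - 1193)/(926 + 1161)) = (-3970 + 36)/(-380 + (233 - 1193)/(926 + 1161)) = -3934/(-380 - 960/2087) = -3934/(-794020/2087) = -3934*(-2087/794020) = 4105129/397010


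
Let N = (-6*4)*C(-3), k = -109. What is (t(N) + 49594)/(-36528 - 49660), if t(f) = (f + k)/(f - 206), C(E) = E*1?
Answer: -6645633/11549192 ≈ -0.57542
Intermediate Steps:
C(E) = E
N = 72 (N = -6*4*(-3) = -24*(-3) = 72)
t(f) = (-109 + f)/(-206 + f) (t(f) = (f - 109)/(f - 206) = (-109 + f)/(-206 + f))
(t(N) + 49594)/(-36528 - 49660) = ((-109 + 72)/(-206 + 72) + 49594)/(-36528 - 49660) = (-37/(-134) + 49594)/(-86188) = (-1/134*(-37) + 49594)*(-1/86188) = (37/134 + 49594)*(-1/86188) = (6645633/134)*(-1/86188) = -6645633/11549192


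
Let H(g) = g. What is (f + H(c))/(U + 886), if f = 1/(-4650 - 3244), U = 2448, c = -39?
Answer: -307867/26318596 ≈ -0.011698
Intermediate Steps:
f = -1/7894 (f = 1/(-7894) = -1/7894 ≈ -0.00012668)
(f + H(c))/(U + 886) = (-1/7894 - 39)/(2448 + 886) = -307867/7894/3334 = -307867/7894*1/3334 = -307867/26318596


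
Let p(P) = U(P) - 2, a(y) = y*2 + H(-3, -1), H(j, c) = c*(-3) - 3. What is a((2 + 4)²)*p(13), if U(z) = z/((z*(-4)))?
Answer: -162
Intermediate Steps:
H(j, c) = -3 - 3*c (H(j, c) = -3*c - 3 = -3 - 3*c)
a(y) = 2*y (a(y) = y*2 + (-3 - 3*(-1)) = 2*y + (-3 + 3) = 2*y + 0 = 2*y)
U(z) = -¼ (U(z) = z/((-4*z)) = z*(-1/(4*z)) = -¼)
p(P) = -9/4 (p(P) = -¼ - 2 = -9/4)
a((2 + 4)²)*p(13) = (2*(2 + 4)²)*(-9/4) = (2*6²)*(-9/4) = (2*36)*(-9/4) = 72*(-9/4) = -162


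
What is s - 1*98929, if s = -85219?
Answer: -184148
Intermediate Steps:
s - 1*98929 = -85219 - 1*98929 = -85219 - 98929 = -184148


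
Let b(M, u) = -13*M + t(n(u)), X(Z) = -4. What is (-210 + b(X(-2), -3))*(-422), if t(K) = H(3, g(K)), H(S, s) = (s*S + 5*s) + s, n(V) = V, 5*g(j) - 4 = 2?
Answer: 310592/5 ≈ 62118.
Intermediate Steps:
g(j) = 6/5 (g(j) = ⅘ + (⅕)*2 = ⅘ + ⅖ = 6/5)
H(S, s) = 6*s + S*s (H(S, s) = (S*s + 5*s) + s = (5*s + S*s) + s = 6*s + S*s)
t(K) = 54/5 (t(K) = 6*(6 + 3)/5 = (6/5)*9 = 54/5)
b(M, u) = 54/5 - 13*M (b(M, u) = -13*M + 54/5 = 54/5 - 13*M)
(-210 + b(X(-2), -3))*(-422) = (-210 + (54/5 - 13*(-4)))*(-422) = (-210 + (54/5 + 52))*(-422) = (-210 + 314/5)*(-422) = -736/5*(-422) = 310592/5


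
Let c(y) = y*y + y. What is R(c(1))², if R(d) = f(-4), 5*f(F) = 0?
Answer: 0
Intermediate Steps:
c(y) = y + y² (c(y) = y² + y = y + y²)
f(F) = 0 (f(F) = (⅕)*0 = 0)
R(d) = 0
R(c(1))² = 0² = 0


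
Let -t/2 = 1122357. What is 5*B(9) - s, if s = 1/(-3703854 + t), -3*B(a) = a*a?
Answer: -803056679/5948568 ≈ -135.00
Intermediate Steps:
t = -2244714 (t = -2*1122357 = -2244714)
B(a) = -a²/3 (B(a) = -a*a/3 = -a²/3)
s = -1/5948568 (s = 1/(-3703854 - 2244714) = 1/(-5948568) = -1/5948568 ≈ -1.6811e-7)
5*B(9) - s = 5*(-⅓*9²) - 1*(-1/5948568) = 5*(-⅓*81) + 1/5948568 = 5*(-27) + 1/5948568 = -135 + 1/5948568 = -803056679/5948568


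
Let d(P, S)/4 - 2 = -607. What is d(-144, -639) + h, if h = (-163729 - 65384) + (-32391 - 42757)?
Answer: -306681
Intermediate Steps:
d(P, S) = -2420 (d(P, S) = 8 + 4*(-607) = 8 - 2428 = -2420)
h = -304261 (h = -229113 - 75148 = -304261)
d(-144, -639) + h = -2420 - 304261 = -306681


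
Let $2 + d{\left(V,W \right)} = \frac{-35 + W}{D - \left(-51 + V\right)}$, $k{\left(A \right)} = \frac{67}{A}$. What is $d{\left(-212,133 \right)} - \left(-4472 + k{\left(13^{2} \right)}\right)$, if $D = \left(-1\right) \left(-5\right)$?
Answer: $\frac{101226923}{22646} \approx 4470.0$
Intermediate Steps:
$D = 5$
$d{\left(V,W \right)} = -2 + \frac{-35 + W}{56 - V}$ ($d{\left(V,W \right)} = -2 + \frac{-35 + W}{5 - \left(-51 + V\right)} = -2 + \frac{-35 + W}{56 - V}$)
$d{\left(-212,133 \right)} - \left(-4472 + k{\left(13^{2} \right)}\right) = \frac{-147 + 133 + 2 \left(-212\right)}{56 - -212} - \left(-4472 + \frac{67}{13^{2}}\right) = \frac{-147 + 133 - 424}{56 + 212} - \left(-4472 + \frac{67}{169}\right) = \frac{1}{268} \left(-438\right) - \left(-4472 + 67 \cdot \frac{1}{169}\right) = \frac{1}{268} \left(-438\right) - \left(-4472 + \frac{67}{169}\right) = - \frac{219}{134} - - \frac{755701}{169} = - \frac{219}{134} + \frac{755701}{169} = \frac{101226923}{22646}$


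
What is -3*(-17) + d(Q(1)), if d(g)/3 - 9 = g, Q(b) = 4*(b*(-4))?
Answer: 30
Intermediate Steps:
Q(b) = -16*b (Q(b) = 4*(-4*b) = -16*b)
d(g) = 27 + 3*g
-3*(-17) + d(Q(1)) = -3*(-17) + (27 + 3*(-16*1)) = 51 + (27 + 3*(-16)) = 51 + (27 - 48) = 51 - 21 = 30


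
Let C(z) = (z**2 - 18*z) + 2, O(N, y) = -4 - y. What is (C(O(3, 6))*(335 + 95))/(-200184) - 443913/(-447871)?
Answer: 2879620211/7471384022 ≈ 0.38542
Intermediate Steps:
C(z) = 2 + z**2 - 18*z
(C(O(3, 6))*(335 + 95))/(-200184) - 443913/(-447871) = ((2 + (-4 - 1*6)**2 - 18*(-4 - 1*6))*(335 + 95))/(-200184) - 443913/(-447871) = ((2 + (-4 - 6)**2 - 18*(-4 - 6))*430)*(-1/200184) - 443913*(-1/447871) = ((2 + (-10)**2 - 18*(-10))*430)*(-1/200184) + 443913/447871 = ((2 + 100 + 180)*430)*(-1/200184) + 443913/447871 = (282*430)*(-1/200184) + 443913/447871 = 121260*(-1/200184) + 443913/447871 = -10105/16682 + 443913/447871 = 2879620211/7471384022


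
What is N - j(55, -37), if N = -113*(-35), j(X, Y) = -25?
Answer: 3980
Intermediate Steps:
N = 3955
N - j(55, -37) = 3955 - 1*(-25) = 3955 + 25 = 3980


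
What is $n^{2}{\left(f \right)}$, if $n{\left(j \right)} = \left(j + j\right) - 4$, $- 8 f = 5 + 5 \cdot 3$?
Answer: $81$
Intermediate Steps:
$f = - \frac{5}{2}$ ($f = - \frac{5 + 5 \cdot 3}{8} = - \frac{5 + 15}{8} = \left(- \frac{1}{8}\right) 20 = - \frac{5}{2} \approx -2.5$)
$n{\left(j \right)} = -4 + 2 j$ ($n{\left(j \right)} = 2 j - 4 = -4 + 2 j$)
$n^{2}{\left(f \right)} = \left(-4 + 2 \left(- \frac{5}{2}\right)\right)^{2} = \left(-4 - 5\right)^{2} = \left(-9\right)^{2} = 81$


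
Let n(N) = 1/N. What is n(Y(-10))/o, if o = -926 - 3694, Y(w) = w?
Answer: 1/46200 ≈ 2.1645e-5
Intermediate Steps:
o = -4620
n(Y(-10))/o = 1/(-10*(-4620)) = -⅒*(-1/4620) = 1/46200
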